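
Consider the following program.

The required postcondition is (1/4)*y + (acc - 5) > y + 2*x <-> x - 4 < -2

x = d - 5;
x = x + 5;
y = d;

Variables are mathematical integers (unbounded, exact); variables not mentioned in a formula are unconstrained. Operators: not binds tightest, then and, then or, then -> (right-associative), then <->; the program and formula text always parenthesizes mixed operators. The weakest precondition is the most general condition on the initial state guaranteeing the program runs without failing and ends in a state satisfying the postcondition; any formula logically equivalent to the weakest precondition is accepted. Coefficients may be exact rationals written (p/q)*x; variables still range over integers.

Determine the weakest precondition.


Working backward. After the program, the postcondition (1/4)*y + (acc - 5) > y + 2*x <-> x - 4 < -2 must hold; in canonical form it is acc > 2*x + (3/4)*y + 5 <-> x < 2.
Before y := d: acc > (3/4)*d + 2*x + 5 <-> x < 2
Before x := x + 5: acc > (3/4)*d + 2*x + 15 <-> x < -3
Before x := d - 5: acc > (11/4)*d + 5 <-> d < 2
Answer: WP = acc > (11/4)*d + 5 <-> d < 2


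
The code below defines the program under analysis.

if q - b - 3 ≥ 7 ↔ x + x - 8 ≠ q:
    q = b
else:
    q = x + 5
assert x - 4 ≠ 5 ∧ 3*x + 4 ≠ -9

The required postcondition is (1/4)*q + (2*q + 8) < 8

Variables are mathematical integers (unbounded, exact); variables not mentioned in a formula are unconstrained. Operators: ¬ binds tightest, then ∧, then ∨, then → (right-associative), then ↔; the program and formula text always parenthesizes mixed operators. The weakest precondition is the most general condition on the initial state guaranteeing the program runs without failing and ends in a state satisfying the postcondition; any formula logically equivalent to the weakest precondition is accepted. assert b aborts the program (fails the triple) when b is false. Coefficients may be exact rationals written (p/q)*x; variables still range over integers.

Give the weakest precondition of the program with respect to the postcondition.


Working backward. After the program, the postcondition (1/4)*q + (2*q + 8) < 8 must hold; in canonical form it is (9/4)*q < 0.
Before assert x - 4 ≠ 5 ∧ 3*x + 4 ≠ -9: x ≠ 9 ∧ 3*x ≠ -13 ∧ (9/4)*q < 0
Then branch requires x ≠ 9 ∧ 3*x ≠ -13 ∧ (9/4)*b < 0; else branch requires x ≠ 9 ∧ 3*x ≠ -13 ∧ (9/4)*x < -45/4.
Before the if: ((q ≥ b + 10 ↔ 2*x ≠ q + 8) → (x ≠ 9 ∧ 3*x ≠ -13 ∧ (9/4)*b < 0)) ∧ ((¬(q ≥ b + 10 ↔ 2*x ≠ q + 8)) → (x ≠ 9 ∧ 3*x ≠ -13 ∧ (9/4)*x < -45/4))
Answer: WP = ((q ≥ b + 10 ↔ 2*x ≠ q + 8) → (x ≠ 9 ∧ 3*x ≠ -13 ∧ (9/4)*b < 0)) ∧ ((¬(q ≥ b + 10 ↔ 2*x ≠ q + 8)) → (x ≠ 9 ∧ 3*x ≠ -13 ∧ (9/4)*x < -45/4))


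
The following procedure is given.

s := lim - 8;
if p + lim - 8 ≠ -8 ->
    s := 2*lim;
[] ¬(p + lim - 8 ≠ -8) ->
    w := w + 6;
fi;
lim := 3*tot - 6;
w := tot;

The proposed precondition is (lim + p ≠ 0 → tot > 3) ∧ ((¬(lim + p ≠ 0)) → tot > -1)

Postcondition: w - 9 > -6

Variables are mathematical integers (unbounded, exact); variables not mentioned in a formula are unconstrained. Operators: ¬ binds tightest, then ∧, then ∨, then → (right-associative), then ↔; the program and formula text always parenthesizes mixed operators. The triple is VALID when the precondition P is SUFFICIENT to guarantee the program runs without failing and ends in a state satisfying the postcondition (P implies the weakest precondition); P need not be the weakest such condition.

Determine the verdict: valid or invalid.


Working backward. After the program, the postcondition w - 9 > -6 must hold; in canonical form it is w > 3.
Before w := tot: tot > 3
Before lim := 3*tot - 6: tot > 3
Then branch requires tot > 3; else branch requires tot > 3.
Before the if: (lim + p ≠ 0 → tot > 3) ∧ ((¬(lim + p ≠ 0)) → tot > 3)
Before s := lim - 8: (lim + p ≠ 0 → tot > 3) ∧ ((¬(lim + p ≠ 0)) → tot > 3)
The weakest precondition is (lim + p ≠ 0 → tot > 3) ∧ ((¬(lim + p ≠ 0)) → tot > 3).
Check whether (lim + p ≠ 0 → tot > 3) ∧ ((¬(lim + p ≠ 0)) → tot > -1) implies it.
Countermodel: at the initial state lim = 0, p = 0, tot = 0, the precondition holds but the weakest precondition fails.
Answer: invalid


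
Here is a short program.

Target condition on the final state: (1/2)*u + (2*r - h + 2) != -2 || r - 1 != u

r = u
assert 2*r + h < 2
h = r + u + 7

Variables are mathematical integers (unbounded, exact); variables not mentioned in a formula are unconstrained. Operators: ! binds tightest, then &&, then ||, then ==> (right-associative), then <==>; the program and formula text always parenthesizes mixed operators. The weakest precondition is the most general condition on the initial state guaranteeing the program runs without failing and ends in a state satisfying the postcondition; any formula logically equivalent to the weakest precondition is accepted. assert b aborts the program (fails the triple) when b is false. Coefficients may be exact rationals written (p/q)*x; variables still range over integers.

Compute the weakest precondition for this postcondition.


Working backward. After the program, the postcondition (1/2)*u + (2*r - h + 2) != -2 || r - 1 != u must hold; in canonical form it is 2*r + (1/2)*u != h - 4 || r != u + 1.
Before h := r + u + 7: r != (1/2)*u + 3 || r != u + 1
Before assert 2*r + h < 2: h + 2*r < 2 && (r != (1/2)*u + 3 || r != u + 1)
Before r := u: h + 2*u < 2
Answer: WP = h + 2*u < 2


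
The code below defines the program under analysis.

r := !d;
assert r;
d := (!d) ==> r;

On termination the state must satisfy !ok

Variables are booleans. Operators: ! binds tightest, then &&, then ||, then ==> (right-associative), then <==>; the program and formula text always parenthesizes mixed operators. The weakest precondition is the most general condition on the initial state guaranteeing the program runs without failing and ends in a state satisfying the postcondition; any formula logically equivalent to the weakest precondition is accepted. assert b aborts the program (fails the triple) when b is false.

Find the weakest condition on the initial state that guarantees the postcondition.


Working backward. After the program, !ok must hold.
Before d := (!d) ==> r: !ok
Before assert r: r && (!ok)
Before r := !d: (!d) && (!ok)
Answer: WP = (!d) && (!ok)


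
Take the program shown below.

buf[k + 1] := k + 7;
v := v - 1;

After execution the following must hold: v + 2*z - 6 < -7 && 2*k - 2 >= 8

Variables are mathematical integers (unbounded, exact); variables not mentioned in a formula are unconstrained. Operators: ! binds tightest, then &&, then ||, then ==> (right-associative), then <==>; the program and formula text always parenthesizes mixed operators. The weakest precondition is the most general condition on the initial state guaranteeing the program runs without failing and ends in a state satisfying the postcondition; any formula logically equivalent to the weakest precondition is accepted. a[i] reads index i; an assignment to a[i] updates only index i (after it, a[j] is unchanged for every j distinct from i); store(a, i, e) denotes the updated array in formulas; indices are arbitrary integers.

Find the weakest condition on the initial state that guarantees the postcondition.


Working backward. After the program, the postcondition v + 2*z - 6 < -7 && 2*k - 2 >= 8 must hold; in canonical form it is v + 2*z < -1 && 2*k >= 10.
Before v := v - 1: v + 2*z < 0 && 2*k >= 10
Before buf[k + 1] := k + 7: v + 2*z < 0 && 2*k >= 10
Answer: WP = v + 2*z < 0 && 2*k >= 10


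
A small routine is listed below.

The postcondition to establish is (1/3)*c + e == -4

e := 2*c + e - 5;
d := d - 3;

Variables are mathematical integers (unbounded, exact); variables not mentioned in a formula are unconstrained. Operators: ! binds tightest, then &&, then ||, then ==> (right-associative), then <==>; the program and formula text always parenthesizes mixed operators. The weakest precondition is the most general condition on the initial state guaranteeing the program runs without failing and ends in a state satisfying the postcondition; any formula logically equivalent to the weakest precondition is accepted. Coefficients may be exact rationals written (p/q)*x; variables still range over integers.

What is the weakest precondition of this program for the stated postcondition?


Working backward. After the program, (1/3)*c + e == -4 must hold.
Before d := d - 3: (1/3)*c + e == -4
Before e := 2*c + e - 5: (7/3)*c + e == 1
Answer: WP = (7/3)*c + e == 1


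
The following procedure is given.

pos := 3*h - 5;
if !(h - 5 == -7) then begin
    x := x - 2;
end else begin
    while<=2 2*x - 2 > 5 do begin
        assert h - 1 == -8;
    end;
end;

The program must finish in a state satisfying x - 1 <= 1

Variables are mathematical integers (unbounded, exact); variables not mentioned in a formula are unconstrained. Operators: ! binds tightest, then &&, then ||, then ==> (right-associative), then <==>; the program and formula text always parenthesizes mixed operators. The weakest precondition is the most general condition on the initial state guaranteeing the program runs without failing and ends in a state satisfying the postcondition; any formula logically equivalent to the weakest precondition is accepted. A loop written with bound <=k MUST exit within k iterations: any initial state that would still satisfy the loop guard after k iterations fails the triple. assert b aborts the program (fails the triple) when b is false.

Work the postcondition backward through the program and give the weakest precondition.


Working backward. After the program, the postcondition x - 1 <= 1 must hold; in canonical form it is x <= 2.
Then branch requires x <= 4; else branch requires (2*x > 7 ==> (h == -7 && (2*x > 7 ==> (h == -7 && (!(2*x > 7)) && x <= 2)) && ((!(2*x > 7)) ==> x <= 2))) && ((!(2*x > 7)) ==> x <= 2).
Before the if: ((!(h == -2)) ==> x <= 4) && (h == -2 ==> ((2*x > 7 ==> (h == -7 && (2*x > 7 ==> (h == -7 && (!(2*x > 7)) && x <= 2)) && ((!(2*x > 7)) ==> x <= 2))) && ((!(2*x > 7)) ==> x <= 2)))
Before pos := 3*h - 5: ((!(h == -2)) ==> x <= 4) && (h == -2 ==> ((2*x > 7 ==> (h == -7 && (2*x > 7 ==> (h == -7 && (!(2*x > 7)) && x <= 2)) && ((!(2*x > 7)) ==> x <= 2))) && ((!(2*x > 7)) ==> x <= 2)))
Answer: WP = ((!(h == -2)) ==> x <= 4) && (h == -2 ==> ((2*x > 7 ==> (h == -7 && (2*x > 7 ==> (h == -7 && (!(2*x > 7)) && x <= 2)) && ((!(2*x > 7)) ==> x <= 2))) && ((!(2*x > 7)) ==> x <= 2)))


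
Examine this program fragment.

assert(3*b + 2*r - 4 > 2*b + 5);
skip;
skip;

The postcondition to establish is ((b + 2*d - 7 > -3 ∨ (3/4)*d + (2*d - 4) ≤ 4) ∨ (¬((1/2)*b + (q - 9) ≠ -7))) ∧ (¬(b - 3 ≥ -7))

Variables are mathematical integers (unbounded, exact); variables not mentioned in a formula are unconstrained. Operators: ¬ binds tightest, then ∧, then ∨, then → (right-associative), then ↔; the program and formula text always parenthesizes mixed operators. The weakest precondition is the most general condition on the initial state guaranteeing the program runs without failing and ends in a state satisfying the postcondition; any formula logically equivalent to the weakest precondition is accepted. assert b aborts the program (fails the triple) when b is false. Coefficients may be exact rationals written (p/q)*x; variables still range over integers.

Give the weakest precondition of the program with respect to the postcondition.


Working backward. After the program, the postcondition ((b + 2*d - 7 > -3 ∨ (3/4)*d + (2*d - 4) ≤ 4) ∨ (¬((1/2)*b + (q - 9) ≠ -7))) ∧ (¬(b - 3 ≥ -7)) must hold; in canonical form it is (b + 2*d > 4 ∨ (11/4)*d ≤ 8 ∨ (¬((1/2)*b + q ≠ 2))) ∧ (¬(b ≥ -4)).
Before skip: (b + 2*d > 4 ∨ (11/4)*d ≤ 8 ∨ (¬((1/2)*b + q ≠ 2))) ∧ (¬(b ≥ -4))
Before skip: (b + 2*d > 4 ∨ (11/4)*d ≤ 8 ∨ (¬((1/2)*b + q ≠ 2))) ∧ (¬(b ≥ -4))
Before assert 3*b + 2*r - 4 > 2*b + 5: b + 2*r > 9 ∧ (b + 2*d > 4 ∨ (11/4)*d ≤ 8 ∨ (¬((1/2)*b + q ≠ 2))) ∧ (¬(b ≥ -4))
Answer: WP = b + 2*r > 9 ∧ (b + 2*d > 4 ∨ (11/4)*d ≤ 8 ∨ (¬((1/2)*b + q ≠ 2))) ∧ (¬(b ≥ -4))


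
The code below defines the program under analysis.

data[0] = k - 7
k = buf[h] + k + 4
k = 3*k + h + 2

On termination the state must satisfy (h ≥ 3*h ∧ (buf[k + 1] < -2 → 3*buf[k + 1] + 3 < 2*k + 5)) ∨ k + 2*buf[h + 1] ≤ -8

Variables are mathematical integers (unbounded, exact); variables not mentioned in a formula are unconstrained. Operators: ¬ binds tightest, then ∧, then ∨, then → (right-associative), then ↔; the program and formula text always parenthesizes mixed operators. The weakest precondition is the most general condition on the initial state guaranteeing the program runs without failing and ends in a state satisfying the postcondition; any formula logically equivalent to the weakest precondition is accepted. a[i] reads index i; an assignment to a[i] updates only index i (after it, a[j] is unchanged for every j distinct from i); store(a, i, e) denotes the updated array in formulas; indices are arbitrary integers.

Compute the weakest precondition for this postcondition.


Working backward. After the program, the postcondition (h ≥ 3*h ∧ (buf[k + 1] < -2 → 3*buf[k + 1] + 3 < 2*k + 5)) ∨ k + 2*buf[h + 1] ≤ -8 must hold; in canonical form it is (2*h ≤ 0 ∧ (buf[k + 1] < -2 → 3*buf[k + 1] < 2*k + 2)) ∨ 2*buf[h + 1] + k ≤ -8.
Before k := 3*k + h + 2: (2*h ≤ 0 ∧ (buf[h + 3*k + 3] < -2 → 3*buf[h + 3*k + 3] < 2*h + 6*k + 6)) ∨ 2*buf[h + 1] + h + 3*k ≤ -10
Before k := buf[h] + k + 4: (2*h ≤ 0 ∧ (buf[3*buf[h] + h + 3*k + 15] < -2 → 3*buf[3*buf[h] + h + 3*k + 15] < 6*buf[h] + 2*h + 6*k + 30)) ∨ 2*buf[h + 1] + 3*buf[h] + h + 3*k ≤ -22
Before data[0] := k - 7: (2*h ≤ 0 ∧ (buf[3*buf[h] + h + 3*k + 15] < -2 → 3*buf[3*buf[h] + h + 3*k + 15] < 6*buf[h] + 2*h + 6*k + 30)) ∨ 2*buf[h + 1] + 3*buf[h] + h + 3*k ≤ -22
Answer: WP = (2*h ≤ 0 ∧ (buf[3*buf[h] + h + 3*k + 15] < -2 → 3*buf[3*buf[h] + h + 3*k + 15] < 6*buf[h] + 2*h + 6*k + 30)) ∨ 2*buf[h + 1] + 3*buf[h] + h + 3*k ≤ -22


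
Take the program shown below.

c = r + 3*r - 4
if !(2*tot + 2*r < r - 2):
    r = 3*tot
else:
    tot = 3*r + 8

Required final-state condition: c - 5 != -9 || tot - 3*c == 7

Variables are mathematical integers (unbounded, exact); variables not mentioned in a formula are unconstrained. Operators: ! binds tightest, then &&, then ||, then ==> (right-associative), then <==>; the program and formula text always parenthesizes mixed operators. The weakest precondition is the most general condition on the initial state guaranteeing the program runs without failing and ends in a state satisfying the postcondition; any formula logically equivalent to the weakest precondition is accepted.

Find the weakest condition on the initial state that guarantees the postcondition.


Working backward. After the program, the postcondition c - 5 != -9 || tot - 3*c == 7 must hold; in canonical form it is c != -4 || tot == 3*c + 7.
Then branch requires c != -4 || tot == 3*c + 7; else branch requires c != -4 || 3*r == 3*c - 1.
Before the if: ((!(r + 2*tot < -2)) ==> (c != -4 || tot == 3*c + 7)) && (r + 2*tot < -2 ==> (c != -4 || 3*r == 3*c - 1))
Before c := r + 3*r - 4: ((!(r + 2*tot < -2)) ==> (4*r != 0 || tot == 12*r - 5)) && (r + 2*tot < -2 ==> (4*r != 0 || 9*r == 13))
Answer: WP = ((!(r + 2*tot < -2)) ==> (4*r != 0 || tot == 12*r - 5)) && (r + 2*tot < -2 ==> (4*r != 0 || 9*r == 13))


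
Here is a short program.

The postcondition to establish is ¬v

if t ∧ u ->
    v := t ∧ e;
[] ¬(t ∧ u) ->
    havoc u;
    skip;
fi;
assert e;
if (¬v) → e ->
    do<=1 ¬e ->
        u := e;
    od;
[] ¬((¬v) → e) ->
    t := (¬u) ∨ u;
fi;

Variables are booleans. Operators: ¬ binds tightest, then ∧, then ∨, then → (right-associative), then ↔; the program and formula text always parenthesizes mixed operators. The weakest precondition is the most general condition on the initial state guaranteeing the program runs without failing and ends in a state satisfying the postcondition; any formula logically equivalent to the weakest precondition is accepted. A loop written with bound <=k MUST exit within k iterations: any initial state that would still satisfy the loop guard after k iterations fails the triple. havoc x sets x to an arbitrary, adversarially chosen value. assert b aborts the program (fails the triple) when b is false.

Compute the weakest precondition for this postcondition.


Working backward. After the program, ¬v must hold.
Then branch requires ((¬e) → (e ∧ (¬v))) ∧ (e → (¬v)); else branch requires ¬v.
Before the if: (((¬v) → e) → (((¬e) → (e ∧ (¬v))) ∧ (e → (¬v)))) ∧ ((¬((¬v) → e)) → (¬v))
Before assert e: e ∧ (((¬v) → e) → (((¬e) → (e ∧ (¬v))) ∧ (e → (¬v)))) ∧ ((¬((¬v) → e)) → (¬v))
Then branch requires e ∧ (((¬(t ∧ e)) → e) → (((¬e) → (e ∧ (¬(t ∧ e)))) ∧ (e → (¬(t ∧ e))))) ∧ ((¬((¬(t ∧ e)) → e)) → (¬(t ∧ e))); else branch requires e ∧ (((¬v) → e) → (((¬e) → (e ∧ (¬v))) ∧ (e → (¬v)))) ∧ ((¬((¬v) → e)) → (¬v)).
Before the if: ((t ∧ u) → (e ∧ (((¬(t ∧ e)) → e) → (((¬e) → (e ∧ (¬(t ∧ e)))) ∧ (e → (¬(t ∧ e))))) ∧ ((¬((¬(t ∧ e)) → e)) → (¬(t ∧ e))))) ∧ ((¬(t ∧ u)) → (e ∧ (((¬v) → e) → (((¬e) → (e ∧ (¬v))) ∧ (e → (¬v)))) ∧ ((¬((¬v) → e)) → (¬v))))
Answer: WP = ((t ∧ u) → (e ∧ (((¬(t ∧ e)) → e) → (((¬e) → (e ∧ (¬(t ∧ e)))) ∧ (e → (¬(t ∧ e))))) ∧ ((¬((¬(t ∧ e)) → e)) → (¬(t ∧ e))))) ∧ ((¬(t ∧ u)) → (e ∧ (((¬v) → e) → (((¬e) → (e ∧ (¬v))) ∧ (e → (¬v)))) ∧ ((¬((¬v) → e)) → (¬v))))


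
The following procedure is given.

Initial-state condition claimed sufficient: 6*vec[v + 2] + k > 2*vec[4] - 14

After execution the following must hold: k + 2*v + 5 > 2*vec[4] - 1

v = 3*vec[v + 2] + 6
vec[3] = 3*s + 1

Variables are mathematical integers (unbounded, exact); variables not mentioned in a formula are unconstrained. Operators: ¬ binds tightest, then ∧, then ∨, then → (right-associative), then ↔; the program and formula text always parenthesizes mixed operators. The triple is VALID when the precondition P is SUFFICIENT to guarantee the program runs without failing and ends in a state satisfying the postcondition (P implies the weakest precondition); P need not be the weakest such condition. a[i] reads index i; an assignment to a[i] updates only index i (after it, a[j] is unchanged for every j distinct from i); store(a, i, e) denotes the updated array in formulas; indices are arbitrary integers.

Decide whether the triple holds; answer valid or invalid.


Working backward. After the program, the postcondition k + 2*v + 5 > 2*vec[4] - 1 must hold; in canonical form it is k + 2*v > 2*vec[4] - 6.
Before vec[3] := 3*s + 1: k + 2*v > 2*vec[4] - 6
Before v := 3*vec[v + 2] + 6: 6*vec[v + 2] + k > 2*vec[4] - 18
The weakest precondition is 6*vec[v + 2] + k > 2*vec[4] - 18.
Check whether 6*vec[v + 2] + k > 2*vec[4] - 14 implies it.
Every state satisfying the precondition satisfies the weakest precondition: the implication holds.
Answer: valid


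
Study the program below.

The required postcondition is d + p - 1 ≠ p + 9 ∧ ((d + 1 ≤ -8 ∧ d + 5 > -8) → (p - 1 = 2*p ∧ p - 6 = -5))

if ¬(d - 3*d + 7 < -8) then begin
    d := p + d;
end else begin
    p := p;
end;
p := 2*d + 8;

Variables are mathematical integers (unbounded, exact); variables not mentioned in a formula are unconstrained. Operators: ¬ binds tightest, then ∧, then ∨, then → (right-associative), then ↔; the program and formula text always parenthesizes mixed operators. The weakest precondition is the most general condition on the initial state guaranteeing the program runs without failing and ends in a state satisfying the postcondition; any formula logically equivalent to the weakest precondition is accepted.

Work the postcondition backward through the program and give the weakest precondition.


Working backward. After the program, the postcondition d + p - 1 ≠ p + 9 ∧ ((d + 1 ≤ -8 ∧ d + 5 > -8) → (p - 1 = 2*p ∧ p - 6 = -5)) must hold; in canonical form it is d ≠ 10 ∧ ((d ≤ -9 ∧ d > -13) → (p = -1 ∧ p = 1)).
Before p := 2*d + 8: d ≠ 10 ∧ ((d ≤ -9 ∧ d > -13) → (2*d = -9 ∧ 2*d = -7))
Then branch requires d + p ≠ 10 ∧ ((d + p ≤ -9 ∧ d + p > -13) → (2*d + 2*p = -9 ∧ 2*d + 2*p = -7)); else branch requires d ≠ 10 ∧ ((d ≤ -9 ∧ d > -13) → (2*d = -9 ∧ 2*d = -7)).
Before the if: ((¬(2*d > 15)) → (d + p ≠ 10 ∧ ((d + p ≤ -9 ∧ d + p > -13) → (2*d + 2*p = -9 ∧ 2*d + 2*p = -7)))) ∧ (2*d > 15 → (d ≠ 10 ∧ ((d ≤ -9 ∧ d > -13) → (2*d = -9 ∧ 2*d = -7))))
Answer: WP = ((¬(2*d > 15)) → (d + p ≠ 10 ∧ ((d + p ≤ -9 ∧ d + p > -13) → (2*d + 2*p = -9 ∧ 2*d + 2*p = -7)))) ∧ (2*d > 15 → (d ≠ 10 ∧ ((d ≤ -9 ∧ d > -13) → (2*d = -9 ∧ 2*d = -7))))


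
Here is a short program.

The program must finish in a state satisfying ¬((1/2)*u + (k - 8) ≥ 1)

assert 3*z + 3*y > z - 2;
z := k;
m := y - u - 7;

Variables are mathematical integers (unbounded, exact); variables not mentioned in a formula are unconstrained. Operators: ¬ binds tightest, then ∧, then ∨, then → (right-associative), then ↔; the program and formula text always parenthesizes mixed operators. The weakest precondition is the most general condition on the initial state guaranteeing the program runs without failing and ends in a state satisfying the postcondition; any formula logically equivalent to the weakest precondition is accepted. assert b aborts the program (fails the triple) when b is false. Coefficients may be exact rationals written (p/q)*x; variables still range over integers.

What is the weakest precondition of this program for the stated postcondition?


Working backward. After the program, the postcondition ¬((1/2)*u + (k - 8) ≥ 1) must hold; in canonical form it is ¬(k + (1/2)*u ≥ 9).
Before m := y - u - 7: ¬(k + (1/2)*u ≥ 9)
Before z := k: ¬(k + (1/2)*u ≥ 9)
Before assert 3*z + 3*y > z - 2: 3*y + 2*z > -2 ∧ (¬(k + (1/2)*u ≥ 9))
Answer: WP = 3*y + 2*z > -2 ∧ (¬(k + (1/2)*u ≥ 9))


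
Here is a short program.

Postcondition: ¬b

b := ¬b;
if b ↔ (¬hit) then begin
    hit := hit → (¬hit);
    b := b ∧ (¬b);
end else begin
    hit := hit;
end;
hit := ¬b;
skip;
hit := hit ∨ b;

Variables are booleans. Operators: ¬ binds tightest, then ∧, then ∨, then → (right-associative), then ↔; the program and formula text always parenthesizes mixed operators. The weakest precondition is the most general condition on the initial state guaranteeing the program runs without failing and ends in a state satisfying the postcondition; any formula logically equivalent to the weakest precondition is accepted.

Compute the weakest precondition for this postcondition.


Working backward. After the program, ¬b must hold.
Before hit := hit ∨ b: ¬b
Before skip: ¬b
Before hit := ¬b: ¬b
Then branch requires true; else branch requires ¬b.
Before the if: (¬(b ↔ (¬hit))) → (¬b)
Before b := ¬b: (¬((¬b) ↔ (¬hit))) → b
Answer: WP = (¬((¬b) ↔ (¬hit))) → b


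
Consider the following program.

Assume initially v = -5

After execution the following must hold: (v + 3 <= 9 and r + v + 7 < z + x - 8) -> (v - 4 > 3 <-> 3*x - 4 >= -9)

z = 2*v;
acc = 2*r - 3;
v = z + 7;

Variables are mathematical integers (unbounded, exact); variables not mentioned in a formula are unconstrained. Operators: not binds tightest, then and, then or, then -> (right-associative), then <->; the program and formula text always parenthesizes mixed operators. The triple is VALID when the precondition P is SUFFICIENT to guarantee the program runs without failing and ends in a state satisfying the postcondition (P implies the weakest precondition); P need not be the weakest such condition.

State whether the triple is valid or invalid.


Working backward. After the program, the postcondition (v + 3 <= 9 and r + v + 7 < z + x - 8) -> (v - 4 > 3 <-> 3*x - 4 >= -9) must hold; in canonical form it is (v <= 6 and r + v < x + z - 15) -> (v > 7 <-> 3*x >= -5).
Before v := z + 7: (z <= -1 and r < x - 22) -> (z > 0 <-> 3*x >= -5)
Before acc := 2*r - 3: (z <= -1 and r < x - 22) -> (z > 0 <-> 3*x >= -5)
Before z := 2*v: (2*v <= -1 and r < x - 22) -> (2*v > 0 <-> 3*x >= -5)
The weakest precondition is (2*v <= -1 and r < x - 22) -> (2*v > 0 <-> 3*x >= -5).
Check whether v = -5 implies it.
Countermodel: at the initial state r = -24, v = -5, x = -1, the precondition holds but the weakest precondition fails.
Answer: invalid


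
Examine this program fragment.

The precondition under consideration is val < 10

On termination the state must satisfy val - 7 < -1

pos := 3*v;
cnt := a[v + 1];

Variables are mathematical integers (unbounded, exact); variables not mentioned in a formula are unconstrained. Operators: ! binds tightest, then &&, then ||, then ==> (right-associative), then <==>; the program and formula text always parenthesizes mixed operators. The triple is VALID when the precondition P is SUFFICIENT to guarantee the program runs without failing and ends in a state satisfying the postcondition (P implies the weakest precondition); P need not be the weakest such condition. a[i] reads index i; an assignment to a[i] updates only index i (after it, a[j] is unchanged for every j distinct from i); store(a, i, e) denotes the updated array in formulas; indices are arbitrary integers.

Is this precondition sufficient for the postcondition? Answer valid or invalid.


Working backward. After the program, the postcondition val - 7 < -1 must hold; in canonical form it is val < 6.
Before cnt := a[v + 1]: val < 6
Before pos := 3*v: val < 6
The weakest precondition is val < 6.
Check whether val < 10 implies it.
Countermodel: at the initial state val = 6, the precondition holds but the weakest precondition fails.
Answer: invalid


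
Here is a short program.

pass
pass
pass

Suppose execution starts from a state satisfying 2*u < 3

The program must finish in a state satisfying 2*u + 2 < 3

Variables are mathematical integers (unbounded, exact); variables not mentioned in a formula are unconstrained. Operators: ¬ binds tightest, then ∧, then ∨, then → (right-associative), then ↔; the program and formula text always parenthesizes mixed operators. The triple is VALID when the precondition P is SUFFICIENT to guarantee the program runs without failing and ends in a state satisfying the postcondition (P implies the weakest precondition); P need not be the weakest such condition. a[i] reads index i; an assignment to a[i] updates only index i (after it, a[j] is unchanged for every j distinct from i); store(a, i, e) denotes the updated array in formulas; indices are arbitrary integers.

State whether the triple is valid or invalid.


Working backward. After the program, the postcondition 2*u + 2 < 3 must hold; in canonical form it is 2*u < 1.
Before skip: 2*u < 1
Before skip: 2*u < 1
Before skip: 2*u < 1
The weakest precondition is 2*u < 1.
Check whether 2*u < 3 implies it.
Countermodel: at the initial state u = 1, the precondition holds but the weakest precondition fails.
Answer: invalid


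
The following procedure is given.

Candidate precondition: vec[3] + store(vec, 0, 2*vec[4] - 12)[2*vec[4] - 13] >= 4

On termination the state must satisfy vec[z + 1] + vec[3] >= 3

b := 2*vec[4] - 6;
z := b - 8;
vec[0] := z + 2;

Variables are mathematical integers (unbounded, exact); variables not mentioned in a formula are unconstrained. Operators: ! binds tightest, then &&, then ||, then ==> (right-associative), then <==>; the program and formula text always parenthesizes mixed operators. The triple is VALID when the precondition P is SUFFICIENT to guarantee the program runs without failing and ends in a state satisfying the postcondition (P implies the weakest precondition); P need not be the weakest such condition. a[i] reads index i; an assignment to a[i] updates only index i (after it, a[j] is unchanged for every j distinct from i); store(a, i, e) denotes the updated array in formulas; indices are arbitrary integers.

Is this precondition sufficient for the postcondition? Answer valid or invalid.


Working backward. After the program, vec[z + 1] + vec[3] >= 3 must hold.
Before vec[0] := z + 2: vec[3] + store(vec, 0, z + 2)[z + 1] >= 3
Before z := b - 8: vec[3] + store(vec, 0, b - 6)[b - 7] >= 3
Before b := 2*vec[4] - 6: vec[3] + store(vec, 0, 2*vec[4] - 12)[2*vec[4] - 13] >= 3
The weakest precondition is vec[3] + store(vec, 0, 2*vec[4] - 12)[2*vec[4] - 13] >= 3.
Check whether vec[3] + store(vec, 0, 2*vec[4] - 12)[2*vec[4] - 13] >= 4 implies it.
Every state satisfying the precondition satisfies the weakest precondition: the implication holds.
Answer: valid


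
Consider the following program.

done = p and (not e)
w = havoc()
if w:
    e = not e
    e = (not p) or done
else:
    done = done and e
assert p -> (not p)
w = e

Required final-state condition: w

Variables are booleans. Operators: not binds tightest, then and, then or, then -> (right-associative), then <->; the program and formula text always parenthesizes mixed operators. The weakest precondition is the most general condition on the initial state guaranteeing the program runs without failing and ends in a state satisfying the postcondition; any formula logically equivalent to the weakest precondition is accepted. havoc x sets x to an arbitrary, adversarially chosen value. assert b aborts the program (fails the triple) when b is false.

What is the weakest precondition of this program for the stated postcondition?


Working backward. After the program, w must hold.
Before w := e: e
Before assert p -> (not p): (p -> (not p)) and e
Then branch requires (p -> (not p)) and ((not p) or done); else branch requires (p -> (not p)) and e.
Before the if: (w -> ((p -> (not p)) and ((not p) or done))) and ((not w) -> ((p -> (not p)) and e))
Before havoc w: (p -> (not p)) and ((not p) or done) and e
Before done := p and (not e): (p -> (not p)) and ((not p) or (p and (not e))) and e
Answer: WP = (p -> (not p)) and ((not p) or (p and (not e))) and e


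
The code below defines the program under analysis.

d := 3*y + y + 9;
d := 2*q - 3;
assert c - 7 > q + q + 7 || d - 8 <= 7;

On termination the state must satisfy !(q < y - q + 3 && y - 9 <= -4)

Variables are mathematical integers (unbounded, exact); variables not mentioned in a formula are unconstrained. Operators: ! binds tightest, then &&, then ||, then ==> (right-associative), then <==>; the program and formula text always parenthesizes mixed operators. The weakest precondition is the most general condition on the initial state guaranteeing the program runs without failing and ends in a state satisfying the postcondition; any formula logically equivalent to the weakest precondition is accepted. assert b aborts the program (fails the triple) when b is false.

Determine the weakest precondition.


Working backward. After the program, the postcondition !(q < y - q + 3 && y - 9 <= -4) must hold; in canonical form it is !(2*q < y + 3 && y <= 5).
Before assert c - 7 > q + q + 7 || d - 8 <= 7: (c > 2*q + 14 || d <= 15) && (!(2*q < y + 3 && y <= 5))
Before d := 2*q - 3: (c > 2*q + 14 || 2*q <= 18) && (!(2*q < y + 3 && y <= 5))
Before d := 3*y + y + 9: (c > 2*q + 14 || 2*q <= 18) && (!(2*q < y + 3 && y <= 5))
Answer: WP = (c > 2*q + 14 || 2*q <= 18) && (!(2*q < y + 3 && y <= 5))


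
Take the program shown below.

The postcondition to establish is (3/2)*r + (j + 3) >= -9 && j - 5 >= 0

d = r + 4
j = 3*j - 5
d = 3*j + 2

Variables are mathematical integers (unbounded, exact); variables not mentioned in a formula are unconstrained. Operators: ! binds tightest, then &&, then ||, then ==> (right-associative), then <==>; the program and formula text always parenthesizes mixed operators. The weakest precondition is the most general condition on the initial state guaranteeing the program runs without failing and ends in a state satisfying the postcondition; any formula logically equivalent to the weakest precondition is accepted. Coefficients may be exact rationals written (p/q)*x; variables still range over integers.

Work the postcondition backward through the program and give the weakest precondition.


Working backward. After the program, the postcondition (3/2)*r + (j + 3) >= -9 && j - 5 >= 0 must hold; in canonical form it is j + (3/2)*r >= -12 && j >= 5.
Before d := 3*j + 2: j + (3/2)*r >= -12 && j >= 5
Before j := 3*j - 5: 3*j + (3/2)*r >= -7 && 3*j >= 10
Before d := r + 4: 3*j + (3/2)*r >= -7 && 3*j >= 10
Answer: WP = 3*j + (3/2)*r >= -7 && 3*j >= 10


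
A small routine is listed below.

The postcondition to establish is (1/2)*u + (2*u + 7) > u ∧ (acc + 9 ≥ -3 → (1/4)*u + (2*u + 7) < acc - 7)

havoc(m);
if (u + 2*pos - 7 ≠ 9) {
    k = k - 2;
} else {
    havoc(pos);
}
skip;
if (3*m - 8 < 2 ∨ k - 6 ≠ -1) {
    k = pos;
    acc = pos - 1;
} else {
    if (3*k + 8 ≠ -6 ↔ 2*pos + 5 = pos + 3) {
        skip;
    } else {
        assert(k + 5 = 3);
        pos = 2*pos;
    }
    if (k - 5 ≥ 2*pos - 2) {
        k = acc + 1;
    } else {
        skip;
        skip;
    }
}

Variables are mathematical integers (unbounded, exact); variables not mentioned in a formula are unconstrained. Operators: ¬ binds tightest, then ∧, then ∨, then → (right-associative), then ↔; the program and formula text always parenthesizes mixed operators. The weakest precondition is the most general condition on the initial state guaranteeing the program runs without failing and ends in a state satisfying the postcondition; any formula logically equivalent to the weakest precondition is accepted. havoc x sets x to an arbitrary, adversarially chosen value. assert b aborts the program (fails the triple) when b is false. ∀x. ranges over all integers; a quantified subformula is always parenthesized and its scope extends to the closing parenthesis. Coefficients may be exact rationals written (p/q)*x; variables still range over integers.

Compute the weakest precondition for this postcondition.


Working backward. After the program, the postcondition (1/2)*u + (2*u + 7) > u ∧ (acc + 9 ≥ -3 → (1/4)*u + (2*u + 7) < acc - 7) must hold; in canonical form it is (3/2)*u > -7 ∧ (acc ≥ -12 → (9/4)*u < acc - 14).
Then branch requires (3/2)*u > -7 ∧ (pos ≥ -11 → (9/4)*u < pos - 15); else branch requires ((3*k ≠ -14 ↔ pos = -2) → ((k ≥ 2*pos + 3 → ((3/2)*u > -7 ∧ (acc ≥ -12 → (9/4)*u < acc - 14))) ∧ ((¬(k ≥ 2*pos + 3)) → ((3/2)*u > -7 ∧ (acc ≥ -12 → (9/4)*u < acc - 14))))) ∧ ((¬(3*k ≠ -14 ↔ pos = -2)) → (k = -2 ∧ (k ≥ 4*pos + 3 → ((3/2)*u > -7 ∧ (acc ≥ -12 → (9/4)*u < acc - 14))) ∧ ((¬(k ≥ 4*pos + 3)) → ((3/2)*u > -7 ∧ (acc ≥ -12 → (9/4)*u < acc - 14))))).
Before the if: ((3*m < 10 ∨ k ≠ 5) → ((3/2)*u > -7 ∧ (pos ≥ -11 → (9/4)*u < pos - 15))) ∧ ((¬(3*m < 10 ∨ k ≠ 5)) → (((3*k ≠ -14 ↔ pos = -2) → ((k ≥ 2*pos + 3 → ((3/2)*u > -7 ∧ (acc ≥ -12 → (9/4)*u < acc - 14))) ∧ ((¬(k ≥ 2*pos + 3)) → ((3/2)*u > -7 ∧ (acc ≥ -12 → (9/4)*u < acc - 14))))) ∧ ((¬(3*k ≠ -14 ↔ pos = -2)) → (k = -2 ∧ (k ≥ 4*pos + 3 → ((3/2)*u > -7 ∧ (acc ≥ -12 → (9/4)*u < acc - 14))) ∧ ((¬(k ≥ 4*pos + 3)) → ((3/2)*u > -7 ∧ (acc ≥ -12 → (9/4)*u < acc - 14)))))))
Before skip: ((3*m < 10 ∨ k ≠ 5) → ((3/2)*u > -7 ∧ (pos ≥ -11 → (9/4)*u < pos - 15))) ∧ ((¬(3*m < 10 ∨ k ≠ 5)) → (((3*k ≠ -14 ↔ pos = -2) → ((k ≥ 2*pos + 3 → ((3/2)*u > -7 ∧ (acc ≥ -12 → (9/4)*u < acc - 14))) ∧ ((¬(k ≥ 2*pos + 3)) → ((3/2)*u > -7 ∧ (acc ≥ -12 → (9/4)*u < acc - 14))))) ∧ ((¬(3*k ≠ -14 ↔ pos = -2)) → (k = -2 ∧ (k ≥ 4*pos + 3 → ((3/2)*u > -7 ∧ (acc ≥ -12 → (9/4)*u < acc - 14))) ∧ ((¬(k ≥ 4*pos + 3)) → ((3/2)*u > -7 ∧ (acc ≥ -12 → (9/4)*u < acc - 14)))))))
Then branch requires ((3*m < 10 ∨ k ≠ 7) → ((3/2)*u > -7 ∧ (pos ≥ -11 → (9/4)*u < pos - 15))) ∧ ((¬(3*m < 10 ∨ k ≠ 7)) → (((3*k ≠ -8 ↔ pos = -2) → ((k ≥ 2*pos + 5 → ((3/2)*u > -7 ∧ (acc ≥ -12 → (9/4)*u < acc - 14))) ∧ ((¬(k ≥ 2*pos + 5)) → ((3/2)*u > -7 ∧ (acc ≥ -12 → (9/4)*u < acc - 14))))) ∧ ((¬(3*k ≠ -8 ↔ pos = -2)) → (k = 0 ∧ (k ≥ 4*pos + 5 → ((3/2)*u > -7 ∧ (acc ≥ -12 → (9/4)*u < acc - 14))) ∧ ((¬(k ≥ 4*pos + 5)) → ((3/2)*u > -7 ∧ (acc ≥ -12 → (9/4)*u < acc - 14))))))); else branch requires ∀pos_1. (((3*m < 10 ∨ k ≠ 5) → ((3/2)*u > -7 ∧ (pos_1 ≥ -11 → (9/4)*u < pos_1 - 15))) ∧ ((¬(3*m < 10 ∨ k ≠ 5)) → (((3*k ≠ -14 ↔ pos_1 = -2) → ((k ≥ 2*pos_1 + 3 → ((3/2)*u > -7 ∧ (acc ≥ -12 → (9/4)*u < acc - 14))) ∧ ((¬(k ≥ 2*pos_1 + 3)) → ((3/2)*u > -7 ∧ (acc ≥ -12 → (9/4)*u < acc - 14))))) ∧ ((¬(3*k ≠ -14 ↔ pos_1 = -2)) → (k = -2 ∧ (k ≥ 4*pos_1 + 3 → ((3/2)*u > -7 ∧ (acc ≥ -12 → (9/4)*u < acc - 14))) ∧ ((¬(k ≥ 4*pos_1 + 3)) → ((3/2)*u > -7 ∧ (acc ≥ -12 → (9/4)*u < acc - 14)))))))).
Before the if: (2*pos + u ≠ 16 → (((3*m < 10 ∨ k ≠ 7) → ((3/2)*u > -7 ∧ (pos ≥ -11 → (9/4)*u < pos - 15))) ∧ ((¬(3*m < 10 ∨ k ≠ 7)) → (((3*k ≠ -8 ↔ pos = -2) → ((k ≥ 2*pos + 5 → ((3/2)*u > -7 ∧ (acc ≥ -12 → (9/4)*u < acc - 14))) ∧ ((¬(k ≥ 2*pos + 5)) → ((3/2)*u > -7 ∧ (acc ≥ -12 → (9/4)*u < acc - 14))))) ∧ ((¬(3*k ≠ -8 ↔ pos = -2)) → (k = 0 ∧ (k ≥ 4*pos + 5 → ((3/2)*u > -7 ∧ (acc ≥ -12 → (9/4)*u < acc - 14))) ∧ ((¬(k ≥ 4*pos + 5)) → ((3/2)*u > -7 ∧ (acc ≥ -12 → (9/4)*u < acc - 14))))))))) ∧ ((¬(2*pos + u ≠ 16)) → (∀pos_1. (((3*m < 10 ∨ k ≠ 5) → ((3/2)*u > -7 ∧ (pos_1 ≥ -11 → (9/4)*u < pos_1 - 15))) ∧ ((¬(3*m < 10 ∨ k ≠ 5)) → (((3*k ≠ -14 ↔ pos_1 = -2) → ((k ≥ 2*pos_1 + 3 → ((3/2)*u > -7 ∧ (acc ≥ -12 → (9/4)*u < acc - 14))) ∧ ((¬(k ≥ 2*pos_1 + 3)) → ((3/2)*u > -7 ∧ (acc ≥ -12 → (9/4)*u < acc - 14))))) ∧ ((¬(3*k ≠ -14 ↔ pos_1 = -2)) → (k = -2 ∧ (k ≥ 4*pos_1 + 3 → ((3/2)*u > -7 ∧ (acc ≥ -12 → (9/4)*u < acc - 14))) ∧ ((¬(k ≥ 4*pos_1 + 3)) → ((3/2)*u > -7 ∧ (acc ≥ -12 → (9/4)*u < acc - 14))))))))))
Before havoc m: ∀m_1. ((2*pos + u ≠ 16 → (((3*m_1 < 10 ∨ k ≠ 7) → ((3/2)*u > -7 ∧ (pos ≥ -11 → (9/4)*u < pos - 15))) ∧ ((¬(3*m_1 < 10 ∨ k ≠ 7)) → (((3*k ≠ -8 ↔ pos = -2) → ((k ≥ 2*pos + 5 → ((3/2)*u > -7 ∧ (acc ≥ -12 → (9/4)*u < acc - 14))) ∧ ((¬(k ≥ 2*pos + 5)) → ((3/2)*u > -7 ∧ (acc ≥ -12 → (9/4)*u < acc - 14))))) ∧ ((¬(3*k ≠ -8 ↔ pos = -2)) → (k = 0 ∧ (k ≥ 4*pos + 5 → ((3/2)*u > -7 ∧ (acc ≥ -12 → (9/4)*u < acc - 14))) ∧ ((¬(k ≥ 4*pos + 5)) → ((3/2)*u > -7 ∧ (acc ≥ -12 → (9/4)*u < acc - 14))))))))) ∧ ((¬(2*pos + u ≠ 16)) → (∀pos_1. (((3*m_1 < 10 ∨ k ≠ 5) → ((3/2)*u > -7 ∧ (pos_1 ≥ -11 → (9/4)*u < pos_1 - 15))) ∧ ((¬(3*m_1 < 10 ∨ k ≠ 5)) → (((3*k ≠ -14 ↔ pos_1 = -2) → ((k ≥ 2*pos_1 + 3 → ((3/2)*u > -7 ∧ (acc ≥ -12 → (9/4)*u < acc - 14))) ∧ ((¬(k ≥ 2*pos_1 + 3)) → ((3/2)*u > -7 ∧ (acc ≥ -12 → (9/4)*u < acc - 14))))) ∧ ((¬(3*k ≠ -14 ↔ pos_1 = -2)) → (k = -2 ∧ (k ≥ 4*pos_1 + 3 → ((3/2)*u > -7 ∧ (acc ≥ -12 → (9/4)*u < acc - 14))) ∧ ((¬(k ≥ 4*pos_1 + 3)) → ((3/2)*u > -7 ∧ (acc ≥ -12 → (9/4)*u < acc - 14)))))))))))
Answer: WP = ∀m_1. ((2*pos + u ≠ 16 → (((3*m_1 < 10 ∨ k ≠ 7) → ((3/2)*u > -7 ∧ (pos ≥ -11 → (9/4)*u < pos - 15))) ∧ ((¬(3*m_1 < 10 ∨ k ≠ 7)) → (((3*k ≠ -8 ↔ pos = -2) → ((k ≥ 2*pos + 5 → ((3/2)*u > -7 ∧ (acc ≥ -12 → (9/4)*u < acc - 14))) ∧ ((¬(k ≥ 2*pos + 5)) → ((3/2)*u > -7 ∧ (acc ≥ -12 → (9/4)*u < acc - 14))))) ∧ ((¬(3*k ≠ -8 ↔ pos = -2)) → (k = 0 ∧ (k ≥ 4*pos + 5 → ((3/2)*u > -7 ∧ (acc ≥ -12 → (9/4)*u < acc - 14))) ∧ ((¬(k ≥ 4*pos + 5)) → ((3/2)*u > -7 ∧ (acc ≥ -12 → (9/4)*u < acc - 14))))))))) ∧ ((¬(2*pos + u ≠ 16)) → (∀pos_1. (((3*m_1 < 10 ∨ k ≠ 5) → ((3/2)*u > -7 ∧ (pos_1 ≥ -11 → (9/4)*u < pos_1 - 15))) ∧ ((¬(3*m_1 < 10 ∨ k ≠ 5)) → (((3*k ≠ -14 ↔ pos_1 = -2) → ((k ≥ 2*pos_1 + 3 → ((3/2)*u > -7 ∧ (acc ≥ -12 → (9/4)*u < acc - 14))) ∧ ((¬(k ≥ 2*pos_1 + 3)) → ((3/2)*u > -7 ∧ (acc ≥ -12 → (9/4)*u < acc - 14))))) ∧ ((¬(3*k ≠ -14 ↔ pos_1 = -2)) → (k = -2 ∧ (k ≥ 4*pos_1 + 3 → ((3/2)*u > -7 ∧ (acc ≥ -12 → (9/4)*u < acc - 14))) ∧ ((¬(k ≥ 4*pos_1 + 3)) → ((3/2)*u > -7 ∧ (acc ≥ -12 → (9/4)*u < acc - 14)))))))))))
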